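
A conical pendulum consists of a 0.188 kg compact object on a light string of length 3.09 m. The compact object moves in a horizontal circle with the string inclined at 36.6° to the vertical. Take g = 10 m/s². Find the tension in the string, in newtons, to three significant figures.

2.34 N

Vertically the bob has no acceleration, so T cosθ = mg.
T = mg/cosθ = 0.188 × 10.0 / cos 36.6° = 1.880/0.8028 = 2.342 N.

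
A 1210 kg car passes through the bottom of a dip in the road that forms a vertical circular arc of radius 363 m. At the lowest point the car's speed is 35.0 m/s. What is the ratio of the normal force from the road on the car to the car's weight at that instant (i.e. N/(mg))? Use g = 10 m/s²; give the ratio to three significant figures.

1.34

At the bottom, N − mg = mv²/r, so N = m(v²/r + g) and N/(mg) = v²/(rg) + 1 = (35.0)²/(363 × 10.0) + 1 = 0.3375 + 1 = 1.337.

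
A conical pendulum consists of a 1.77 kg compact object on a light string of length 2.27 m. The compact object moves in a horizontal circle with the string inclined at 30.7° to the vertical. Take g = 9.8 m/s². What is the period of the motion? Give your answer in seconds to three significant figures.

r = L sinθ = 1.159 m. From T sinθ = mω²r and T cosθ = mg: tanθ = ω²r/g, so ω² = g tanθ / r = g/(L cosθ).
ω = √(g/(L cosθ)) = √(9.8/(2.27 × 0.8599)) = √5.021 = 2.241 rad/s.
Period = 2π/ω = 2.804 s.

2.80 s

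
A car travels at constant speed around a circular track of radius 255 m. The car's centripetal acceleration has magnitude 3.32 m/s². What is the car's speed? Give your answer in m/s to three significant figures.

29.1 m/s

a_c = v²/r ⇒ v = √(a_c · r) = √(3.32 × 255) = √846.6 = 29.10 m/s.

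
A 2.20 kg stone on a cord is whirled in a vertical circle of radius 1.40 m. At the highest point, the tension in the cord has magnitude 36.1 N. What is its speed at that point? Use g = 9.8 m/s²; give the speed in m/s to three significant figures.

6.06 m/s

At the top, T + mg = mv²/r, so v = √(r(T/m + g)) = √(1.40 × (36.1/2.20 + 9.8)) = √(1.40 × 26.21) = √36.69 = 6.057 m/s.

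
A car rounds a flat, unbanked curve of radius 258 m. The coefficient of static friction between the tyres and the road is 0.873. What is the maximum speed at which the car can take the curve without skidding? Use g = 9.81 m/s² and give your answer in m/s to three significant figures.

On a flat curve, static friction is the only horizontal force, so it must supply the full centripetal force: μ_s m g = m v²/r.
Mass cancels: v_max = √(μ_s g r) = √(0.873 × 9.81 × 258) = √2210 = 47.01 m/s.

47.0 m/s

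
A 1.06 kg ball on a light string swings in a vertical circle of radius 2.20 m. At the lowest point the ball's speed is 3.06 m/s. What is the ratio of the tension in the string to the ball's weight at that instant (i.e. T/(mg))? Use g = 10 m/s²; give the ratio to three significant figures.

At the bottom, T − mg = mv²/r, so T = m(v²/r + g) and T/(mg) = v²/(rg) + 1 = (3.06)²/(2.20 × 10.0) + 1 = 0.4256 + 1 = 1.426.

1.43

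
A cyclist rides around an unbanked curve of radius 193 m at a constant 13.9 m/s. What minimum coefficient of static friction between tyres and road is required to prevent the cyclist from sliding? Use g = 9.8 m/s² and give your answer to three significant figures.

0.102

Friction provides the centripetal force: μ_s m g = m v²/r, so μ_s = v²/(g r) = (13.90)²/(9.8 × 193) = 193.2/1891 = 0.1022.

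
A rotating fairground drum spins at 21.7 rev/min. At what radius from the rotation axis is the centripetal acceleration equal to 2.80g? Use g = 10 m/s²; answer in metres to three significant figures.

5.42 m

ω = 21.7 rev/min × 2π/60 = 2.272 rad/s.
a_c = ω²r = 2.80g ⇒ r = 2.80 × 10.0 / (2.272)² = 28.00/5.164 = 5.422 m.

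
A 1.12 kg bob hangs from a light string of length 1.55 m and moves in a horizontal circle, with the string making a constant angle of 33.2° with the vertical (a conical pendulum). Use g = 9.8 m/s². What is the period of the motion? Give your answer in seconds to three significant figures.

r = L sinθ = 0.8487 m. From T sinθ = mω²r and T cosθ = mg: tanθ = ω²r/g, so ω² = g tanθ / r = g/(L cosθ).
ω = √(g/(L cosθ)) = √(9.8/(1.55 × 0.8368)) = √7.556 = 2.749 rad/s.
Period = 2π/ω = 2.286 s.

2.29 s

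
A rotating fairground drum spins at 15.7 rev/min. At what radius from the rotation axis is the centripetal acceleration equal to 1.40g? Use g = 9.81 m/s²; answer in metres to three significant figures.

ω = 15.7 rev/min × 2π/60 = 1.644 rad/s.
a_c = ω²r = 1.40g ⇒ r = 1.40 × 9.81 / (1.644)² = 13.73/2.703 = 5.081 m.

5.08 m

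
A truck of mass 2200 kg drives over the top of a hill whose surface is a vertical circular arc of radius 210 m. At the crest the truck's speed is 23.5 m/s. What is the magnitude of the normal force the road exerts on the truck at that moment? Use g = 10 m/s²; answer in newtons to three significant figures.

At the crest the centripetal acceleration points downward (toward the centre of the arc), so mg − N = mv²/r.
N = m(g − v²/r) = 2200 × (10.0 − (23.5)²/210) = 2200 × (10.0 − 2.630) = 2200 × 7.370 = 16210 N.

16200 N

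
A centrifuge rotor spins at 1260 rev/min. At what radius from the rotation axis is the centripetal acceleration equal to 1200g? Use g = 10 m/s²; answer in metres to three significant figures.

ω = 1260 rev/min × 2π/60 = 131.9 rad/s.
a_c = ω²r = 1200g ⇒ r = 1200 × 10.0 / (131.9)² = 12000/17410 = 0.6893 m.

0.689 m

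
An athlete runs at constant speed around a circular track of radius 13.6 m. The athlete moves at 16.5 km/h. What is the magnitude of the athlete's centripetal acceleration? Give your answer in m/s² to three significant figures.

v = 16.5 km/h = 16.5/3.6 = 4.583 m/s.
a_c = v²/r = (4.583)²/13.6 = 21.01/13.6 = 1.545 m/s².

1.54 m/s²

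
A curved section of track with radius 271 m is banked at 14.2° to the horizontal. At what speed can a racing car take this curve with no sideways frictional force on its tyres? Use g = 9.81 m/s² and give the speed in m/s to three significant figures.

On a frictionless banked curve, N sinθ = mv²/r and N cosθ = mg, so tanθ = v²/(rg).
v = √(r g tanθ) = √(271 × 9.81 × tan 14.2°) = √(271 × 9.81 × 0.2530) = √672.7 = 25.94 m/s.

25.9 m/s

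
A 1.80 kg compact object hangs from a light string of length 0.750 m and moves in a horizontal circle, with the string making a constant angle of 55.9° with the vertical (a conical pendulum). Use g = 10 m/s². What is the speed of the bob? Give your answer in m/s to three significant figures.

The radius of the circle is r = L sinθ = 0.750 × sin 55.9° = 0.6210 m.
Horizontally T sinθ = mv²/r and vertically T cosθ = mg, so tanθ = v²/(rg).
v = √(r g tanθ) = √(0.6210 × 10.0 × 1.477) = √9.173 = 3.029 m/s.

3.03 m/s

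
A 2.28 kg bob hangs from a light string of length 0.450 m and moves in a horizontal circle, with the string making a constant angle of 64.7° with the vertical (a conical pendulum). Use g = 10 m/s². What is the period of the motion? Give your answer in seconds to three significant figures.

0.871 s

r = L sinθ = 0.4068 m. From T sinθ = mω²r and T cosθ = mg: tanθ = ω²r/g, so ω² = g tanθ / r = g/(L cosθ).
ω = √(g/(L cosθ)) = √(10.0/(0.450 × 0.4274)) = √52.00 = 7.211 rad/s.
Period = 2π/ω = 0.8713 s.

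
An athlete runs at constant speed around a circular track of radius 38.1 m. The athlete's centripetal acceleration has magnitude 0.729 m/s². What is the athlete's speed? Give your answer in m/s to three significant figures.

a_c = v²/r ⇒ v = √(a_c · r) = √(0.729 × 38.1) = √27.77 = 5.270 m/s.

5.27 m/s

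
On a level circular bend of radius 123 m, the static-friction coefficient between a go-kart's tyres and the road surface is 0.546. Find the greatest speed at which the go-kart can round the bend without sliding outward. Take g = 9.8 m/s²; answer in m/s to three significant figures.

25.7 m/s

Friction provides the centripetal force on a flat curve. At maximum speed it is at its limiting value: μ_s m g = m v²/r.
Mass cancels: v_max = √(μ_s g r) = √(0.546 × 9.8 × 123) = √658.1 = 25.65 m/s.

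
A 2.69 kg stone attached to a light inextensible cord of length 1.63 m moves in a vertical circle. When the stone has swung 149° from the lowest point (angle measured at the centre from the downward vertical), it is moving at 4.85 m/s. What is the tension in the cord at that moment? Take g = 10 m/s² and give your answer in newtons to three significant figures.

15.8 N

Take the radial direction toward the centre of the circle as positive. The component of the weight along the string toward the centre is −mg cos φ (φ measured from the bottom), so Newton's second law along the string gives T − mg cos φ = m v²/r.
cos 149° = -0.8572, so T = m(v²/r + g cos φ) = 2.69 × ((4.85)²/1.63 + 10.0 × -0.8572) = 2.69 × (14.43 + (-8.572)) = 2.69 × 5.859 = 15.76 N.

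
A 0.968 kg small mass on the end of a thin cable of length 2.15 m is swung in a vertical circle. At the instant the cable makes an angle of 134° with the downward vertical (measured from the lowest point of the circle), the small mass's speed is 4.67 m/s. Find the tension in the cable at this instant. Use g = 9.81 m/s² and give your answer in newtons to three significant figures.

Take the radial direction toward the centre of the circle as positive. The component of the weight along the string toward the centre is −mg cos φ (φ measured from the bottom), so Newton's second law along the string gives T − mg cos φ = m v²/r.
cos 134° = -0.6947, so T = m(v²/r + g cos φ) = 0.968 × ((4.67)²/2.15 + 9.81 × -0.6947) = 0.968 × (10.14 + (-6.815)) = 0.968 × 3.329 = 3.223 N.

3.22 N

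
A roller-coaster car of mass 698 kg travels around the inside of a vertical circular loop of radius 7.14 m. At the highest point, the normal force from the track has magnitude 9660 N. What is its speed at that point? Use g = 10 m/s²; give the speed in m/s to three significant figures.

At the top, N + mg = mv²/r, so v = √(r(N/m + g)) = √(7.14 × (9660/698 + 10.0)) = √(7.14 × 23.84) = √170.2 = 13.05 m/s.

13.0 m/s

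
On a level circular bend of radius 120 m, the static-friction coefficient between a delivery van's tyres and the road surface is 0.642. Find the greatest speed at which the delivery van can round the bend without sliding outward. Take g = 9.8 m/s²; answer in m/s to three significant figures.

The only inward force on a level bend is static friction, so at the limit f_s = μ_s N = μ_s m g = m v²/r.
Mass cancels: v_max = √(μ_s g r) = √(0.642 × 9.8 × 120) = √755.0 = 27.48 m/s.

27.5 m/s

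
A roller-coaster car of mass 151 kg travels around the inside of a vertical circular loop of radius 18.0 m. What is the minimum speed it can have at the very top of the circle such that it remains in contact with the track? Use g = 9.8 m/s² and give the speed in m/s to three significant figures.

At the highest point the centre is directly below, so both the weight and N act inward: N + mg = mv²/r.
At minimum speed N → 0, so mg = mv_min²/r ⇒ v_min = √(g r) = √(9.8 × 18.0) = 13.28 m/s.

13.3 m/s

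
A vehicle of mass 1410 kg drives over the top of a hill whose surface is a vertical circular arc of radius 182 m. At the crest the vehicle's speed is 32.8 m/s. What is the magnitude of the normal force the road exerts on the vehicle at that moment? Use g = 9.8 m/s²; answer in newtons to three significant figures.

5480 N

At the crest the centripetal acceleration points downward (toward the centre of the arc), so mg − N = mv²/r.
N = m(g − v²/r) = 1410 × (9.8 − (32.8)²/182) = 1410 × (9.8 − 5.911) = 1410 × 3.889 = 5483 N.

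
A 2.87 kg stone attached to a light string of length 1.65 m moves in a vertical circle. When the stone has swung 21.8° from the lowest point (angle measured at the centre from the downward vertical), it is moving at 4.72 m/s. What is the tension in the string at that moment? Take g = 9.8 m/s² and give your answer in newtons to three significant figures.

64.9 N

Take the radial direction toward the centre of the circle as positive. The component of the weight along the string toward the centre is −mg cos φ (φ measured from the bottom), so Newton's second law along the string gives T − mg cos φ = m v²/r.
cos 21.8° = 0.9285, so T = m(v²/r + g cos φ) = 2.87 × ((4.72)²/1.65 + 9.8 × 0.9285) = 2.87 × (13.50 + (9.099)) = 2.87 × 22.60 = 64.87 N.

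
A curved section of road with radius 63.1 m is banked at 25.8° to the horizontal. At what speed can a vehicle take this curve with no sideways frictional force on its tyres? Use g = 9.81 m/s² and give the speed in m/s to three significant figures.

On a frictionless banked curve, N sinθ = mv²/r and N cosθ = mg, so tanθ = v²/(rg).
v = √(r g tanθ) = √(63.1 × 9.81 × tan 25.8°) = √(63.1 × 9.81 × 0.4834) = √299.2 = 17.30 m/s.

17.3 m/s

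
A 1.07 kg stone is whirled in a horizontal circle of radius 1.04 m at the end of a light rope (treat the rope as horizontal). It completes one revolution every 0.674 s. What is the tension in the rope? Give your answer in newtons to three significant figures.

v = 2πr/T = 2π × 1.04/0.674 = 9.695 m/s.
The tension is the only horizontal force, so it supplies the full centripetal force: T = m v²/r = 1.07 × (9.695)²/1.04 = 1.07 × 94.00/1.04 = 96.71 N.

96.7 N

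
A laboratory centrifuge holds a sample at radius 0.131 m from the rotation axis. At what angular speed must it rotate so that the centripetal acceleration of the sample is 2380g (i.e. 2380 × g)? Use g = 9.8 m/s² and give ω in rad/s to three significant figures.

422 rad/s

Centripetal acceleration a_c = ω²r. Setting ω²r = 2380g:
ω = √(2380g / r) = √(2380 × 9.8 / 0.131) = √178000 = 422.0 rad/s.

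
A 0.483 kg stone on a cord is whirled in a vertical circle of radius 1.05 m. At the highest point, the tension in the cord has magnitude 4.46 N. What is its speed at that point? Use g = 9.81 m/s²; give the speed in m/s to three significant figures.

At the top, T + mg = mv²/r, so v = √(r(T/m + g)) = √(1.05 × (4.46/0.483 + 9.81)) = √(1.05 × 19.04) = √20.00 = 4.472 m/s.

4.47 m/s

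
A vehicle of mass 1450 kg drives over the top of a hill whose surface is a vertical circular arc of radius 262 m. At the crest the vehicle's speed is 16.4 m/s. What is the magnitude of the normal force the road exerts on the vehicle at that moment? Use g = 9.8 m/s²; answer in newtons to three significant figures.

At the crest the centripetal acceleration points downward (toward the centre of the arc), so mg − N = mv²/r.
N = m(g − v²/r) = 1450 × (9.8 − (16.4)²/262) = 1450 × (9.8 − 1.027) = 1450 × 8.773 = 12720 N.

12700 N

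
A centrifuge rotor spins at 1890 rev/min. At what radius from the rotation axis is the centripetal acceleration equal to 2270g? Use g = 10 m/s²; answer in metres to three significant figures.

ω = 1890 rev/min × 2π/60 = 197.9 rad/s.
a_c = ω²r = 2270g ⇒ r = 2270 × 10.0 / (197.9)² = 22700/39170 = 0.5795 m.

0.579 m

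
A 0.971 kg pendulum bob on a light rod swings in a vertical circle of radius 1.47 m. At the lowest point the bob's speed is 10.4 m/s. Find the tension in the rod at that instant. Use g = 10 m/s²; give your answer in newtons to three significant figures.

81.2 N

At the lowest point, T points up (toward the centre) and the weight mg points down (away from the centre), so the net inward force is T − mg = mv²/r.
T = m(v²/r + g) = 0.971 × ((10.4)²/1.47 + 10.0) = 0.971 × (73.58 + 10.0) = 0.971 × 83.58 = 81.15 N.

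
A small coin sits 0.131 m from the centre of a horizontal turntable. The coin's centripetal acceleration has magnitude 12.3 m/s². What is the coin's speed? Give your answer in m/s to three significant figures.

a_c = v²/r ⇒ v = √(a_c · r) = √(12.3 × 0.131) = √1.611 = 1.269 m/s.

1.27 m/s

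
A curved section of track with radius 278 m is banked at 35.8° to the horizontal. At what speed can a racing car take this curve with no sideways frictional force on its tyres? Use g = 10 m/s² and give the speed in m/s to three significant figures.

On a frictionless banked curve, N sinθ = mv²/r and N cosθ = mg, so tanθ = v²/(rg).
v = √(r g tanθ) = √(278 × 10.0 × tan 35.8°) = √(278 × 10.0 × 0.7212) = √2005 = 44.78 m/s.

44.8 m/s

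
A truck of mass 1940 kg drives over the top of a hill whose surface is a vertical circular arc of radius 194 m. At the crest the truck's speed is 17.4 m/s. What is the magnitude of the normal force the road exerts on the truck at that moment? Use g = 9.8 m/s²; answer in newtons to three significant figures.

16000 N

At the crest the centripetal acceleration points downward (toward the centre of the arc), so mg − N = mv²/r.
N = m(g − v²/r) = 1940 × (9.8 − (17.4)²/194) = 1940 × (9.8 − 1.561) = 1940 × 8.239 = 15980 N.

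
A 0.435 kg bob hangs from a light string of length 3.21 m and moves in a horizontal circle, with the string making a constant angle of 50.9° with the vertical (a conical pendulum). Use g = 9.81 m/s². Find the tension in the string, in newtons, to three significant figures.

Vertically the bob has no acceleration, so T cosθ = mg.
T = mg/cosθ = 0.435 × 9.81 / cos 50.9° = 4.267/0.6307 = 6.766 N.

6.77 N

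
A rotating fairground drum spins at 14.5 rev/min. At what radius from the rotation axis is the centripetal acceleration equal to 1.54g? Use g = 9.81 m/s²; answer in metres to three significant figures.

ω = 14.5 rev/min × 2π/60 = 1.518 rad/s.
a_c = ω²r = 1.54g ⇒ r = 1.54 × 9.81 / (1.518)² = 15.11/2.306 = 6.552 m.

6.55 m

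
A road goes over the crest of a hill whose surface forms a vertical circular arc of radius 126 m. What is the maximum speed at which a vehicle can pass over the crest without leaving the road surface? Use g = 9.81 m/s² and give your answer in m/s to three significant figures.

At the crest the centre of the circle is below the vehicle, so the net downward (centripetal) force is mg − N = mv²/r.
The vehicle leaves the road when N → 0, giving v_max = √(g r) = √(9.81 × 126) = 35.16 m/s.

35.2 m/s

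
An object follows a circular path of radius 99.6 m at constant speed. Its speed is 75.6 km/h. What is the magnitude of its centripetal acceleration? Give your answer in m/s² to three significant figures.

4.43 m/s²

v = 75.6 km/h = 75.6/3.6 = 21.00 m/s.
a_c = v²/r = (21.00)²/99.6 = 441.0/99.6 = 4.428 m/s².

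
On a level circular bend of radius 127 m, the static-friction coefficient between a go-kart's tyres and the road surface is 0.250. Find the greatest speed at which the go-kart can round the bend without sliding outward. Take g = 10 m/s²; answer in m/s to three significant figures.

On a flat curve, static friction is the only horizontal force, so it must supply the full centripetal force: μ_s m g = m v²/r.
Mass cancels: v_max = √(μ_s g r) = √(0.250 × 10.0 × 127) = √317.5 = 17.82 m/s.

17.8 m/s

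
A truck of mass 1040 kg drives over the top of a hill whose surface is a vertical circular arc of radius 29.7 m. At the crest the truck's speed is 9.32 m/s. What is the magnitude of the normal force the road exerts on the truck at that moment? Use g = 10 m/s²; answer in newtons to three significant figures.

7360 N

At the crest the centripetal acceleration points downward (toward the centre of the arc), so mg − N = mv²/r.
N = m(g − v²/r) = 1040 × (10.0 − (9.32)²/29.7) = 1040 × (10.0 − 2.925) = 1040 × 7.075 = 7358 N.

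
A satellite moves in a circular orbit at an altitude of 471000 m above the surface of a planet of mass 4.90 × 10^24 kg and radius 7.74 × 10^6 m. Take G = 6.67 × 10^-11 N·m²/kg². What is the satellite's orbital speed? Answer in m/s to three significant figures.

Orbital radius r = R + h = 7.74 × 10^6 + 471000 = 8.211 × 10^6 m.
Gravity supplies the centripetal force: G M m / r² = m v² / r, so v = √(GM/r).
v = √(6.67 × 10^-11 × 4.90 × 10^24 / 8.211 × 10^6) = √(3.980 × 10^7) = 6309 m/s.

6310 m/s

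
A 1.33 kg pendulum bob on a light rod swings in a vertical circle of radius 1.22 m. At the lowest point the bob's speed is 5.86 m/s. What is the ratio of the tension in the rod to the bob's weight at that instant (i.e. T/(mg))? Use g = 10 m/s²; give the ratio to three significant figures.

3.81

At the bottom, T − mg = mv²/r, so T = m(v²/r + g) and T/(mg) = v²/(rg) + 1 = (5.86)²/(1.22 × 10.0) + 1 = 2.815 + 1 = 3.815.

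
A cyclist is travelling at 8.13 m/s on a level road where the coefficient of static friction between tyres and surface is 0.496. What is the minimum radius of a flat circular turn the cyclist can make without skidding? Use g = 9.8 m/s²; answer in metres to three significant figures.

13.6 m

At the limit, μ_s m g = m v²/r, so r_min = v²/(μ_s g) = (8.13)²/(0.496 × 9.8) = 66.10/4.861 = 13.60 m.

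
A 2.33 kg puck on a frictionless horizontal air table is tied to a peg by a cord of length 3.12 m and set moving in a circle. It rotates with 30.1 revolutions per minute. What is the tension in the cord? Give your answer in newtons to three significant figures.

72.2 N

ω = 30.1 rev/min × 2π/60 = 3.152 rad/s, so v = ωr = 3.152 × 3.12 = 9.834 m/s.
The tension is the only horizontal force, so it supplies the full centripetal force: T = m v²/r = 2.33 × (9.834)²/3.12 = 2.33 × 96.72/3.12 = 72.23 N.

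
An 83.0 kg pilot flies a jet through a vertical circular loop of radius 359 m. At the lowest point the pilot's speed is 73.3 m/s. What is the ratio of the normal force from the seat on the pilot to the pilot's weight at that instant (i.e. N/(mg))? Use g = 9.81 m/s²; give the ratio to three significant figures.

2.53

At the bottom, N − mg = mv²/r, so N = m(v²/r + g) and N/(mg) = v²/(rg) + 1 = (73.3)²/(359 × 9.81) + 1 = 1.526 + 1 = 2.526.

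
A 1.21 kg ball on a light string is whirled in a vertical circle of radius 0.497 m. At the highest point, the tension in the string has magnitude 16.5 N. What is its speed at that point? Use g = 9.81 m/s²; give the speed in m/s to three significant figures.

3.41 m/s

At the top, T + mg = mv²/r, so v = √(r(T/m + g)) = √(0.497 × (16.5/1.21 + 9.81)) = √(0.497 × 23.45) = √11.65 = 3.414 m/s.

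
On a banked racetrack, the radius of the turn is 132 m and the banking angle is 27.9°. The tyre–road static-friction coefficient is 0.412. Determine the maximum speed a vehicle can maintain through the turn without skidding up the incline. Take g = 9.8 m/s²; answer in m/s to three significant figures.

At the maximum speed, friction acts down the slope at its limiting value f = μN. Radially (horizontal, toward centre): N sinθ + μN cosθ = mv²/r. Vertically: N cosθ − μN sinθ = mg.
Dividing: v² = r g (sinθ + μcosθ)/(cosθ − μsinθ).
sinθ + μcosθ = 0.4679 + 0.412×0.8838 = 0.8320; cosθ − μsinθ = 0.8838 − 0.412×0.4679 = 0.6910.
v² = 132 × 9.8 × 0.8320/0.6910 = 1558 m²/s², so v = 39.47 m/s.

39.5 m/s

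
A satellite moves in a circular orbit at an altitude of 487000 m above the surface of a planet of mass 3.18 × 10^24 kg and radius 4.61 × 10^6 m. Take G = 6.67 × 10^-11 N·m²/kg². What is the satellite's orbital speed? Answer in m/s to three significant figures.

6450 m/s

Orbital radius r = R + h = 4.61 × 10^6 + 487000 = 5.097 × 10^6 m.
Gravity supplies the centripetal force: G M m / r² = m v² / r, so v = √(GM/r).
v = √(6.67 × 10^-11 × 3.18 × 10^24 / 5.097 × 10^6) = √(4.161 × 10^7) = 6451 m/s.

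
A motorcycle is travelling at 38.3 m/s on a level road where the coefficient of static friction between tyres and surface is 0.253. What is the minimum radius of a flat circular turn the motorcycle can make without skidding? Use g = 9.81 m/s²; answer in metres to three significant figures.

591 m

At the limit, μ_s m g = m v²/r, so r_min = v²/(μ_s g) = (38.3)²/(0.253 × 9.81) = 1467/2.482 = 591.0 m.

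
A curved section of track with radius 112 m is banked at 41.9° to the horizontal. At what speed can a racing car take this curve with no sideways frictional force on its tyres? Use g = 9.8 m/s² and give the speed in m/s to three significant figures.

On a frictionless banked curve, N sinθ = mv²/r and N cosθ = mg, so tanθ = v²/(rg).
v = √(r g tanθ) = √(112 × 9.8 × tan 41.9°) = √(112 × 9.8 × 0.8972) = √984.8 = 31.38 m/s.

31.4 m/s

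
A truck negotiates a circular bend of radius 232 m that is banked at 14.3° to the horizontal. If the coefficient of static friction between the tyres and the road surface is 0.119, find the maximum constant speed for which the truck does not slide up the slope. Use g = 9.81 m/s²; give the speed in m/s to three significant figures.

At the maximum speed, friction acts down the slope at its limiting value f = μN. Radially (horizontal, toward centre): N sinθ + μN cosθ = mv²/r. Vertically: N cosθ − μN sinθ = mg.
Dividing: v² = r g (sinθ + μcosθ)/(cosθ − μsinθ).
sinθ + μcosθ = 0.2470 + 0.119×0.9690 = 0.3623; cosθ − μsinθ = 0.9690 − 0.119×0.2470 = 0.9396.
v² = 232 × 9.81 × 0.3623/0.9396 = 877.6 m²/s², so v = 29.62 m/s.

29.6 m/s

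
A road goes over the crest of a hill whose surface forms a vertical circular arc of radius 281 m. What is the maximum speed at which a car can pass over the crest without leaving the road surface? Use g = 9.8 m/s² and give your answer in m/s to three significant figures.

At the crest the centre of the circle is below the car, so the net downward (centripetal) force is mg − N = mv²/r.
The car leaves the road when N → 0, giving v_max = √(g r) = √(9.8 × 281) = 52.48 m/s.

52.5 m/s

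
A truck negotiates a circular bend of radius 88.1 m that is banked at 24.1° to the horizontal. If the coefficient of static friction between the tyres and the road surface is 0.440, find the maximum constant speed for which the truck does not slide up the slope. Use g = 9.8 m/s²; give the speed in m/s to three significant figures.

30.9 m/s

At the maximum speed, friction acts down the slope at its limiting value f = μN. Radially (horizontal, toward centre): N sinθ + μN cosθ = mv²/r. Vertically: N cosθ − μN sinθ = mg.
Dividing: v² = r g (sinθ + μcosθ)/(cosθ − μsinθ).
sinθ + μcosθ = 0.4083 + 0.440×0.9128 = 0.8100; cosθ − μsinθ = 0.9128 − 0.440×0.4083 = 0.7332.
v² = 88.1 × 9.8 × 0.8100/0.7332 = 953.8 m²/s², so v = 30.88 m/s.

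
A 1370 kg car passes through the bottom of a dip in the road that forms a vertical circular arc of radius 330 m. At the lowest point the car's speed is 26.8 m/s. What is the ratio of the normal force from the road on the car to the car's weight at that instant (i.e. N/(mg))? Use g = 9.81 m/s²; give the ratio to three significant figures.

1.22

At the bottom, N − mg = mv²/r, so N = m(v²/r + g) and N/(mg) = v²/(rg) + 1 = (26.8)²/(330 × 9.81) + 1 = 0.2219 + 1 = 1.222.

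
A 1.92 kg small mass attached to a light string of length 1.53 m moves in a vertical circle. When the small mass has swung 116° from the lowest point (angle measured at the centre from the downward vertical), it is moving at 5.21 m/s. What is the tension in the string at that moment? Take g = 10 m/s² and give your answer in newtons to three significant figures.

25.6 N

Take the radial direction toward the centre of the circle as positive. The component of the weight along the string toward the centre is −mg cos φ (φ measured from the bottom), so Newton's second law along the string gives T − mg cos φ = m v²/r.
cos 116° = -0.4384, so T = m(v²/r + g cos φ) = 1.92 × ((5.21)²/1.53 + 10.0 × -0.4384) = 1.92 × (17.74 + (-4.384)) = 1.92 × 13.36 = 25.65 N.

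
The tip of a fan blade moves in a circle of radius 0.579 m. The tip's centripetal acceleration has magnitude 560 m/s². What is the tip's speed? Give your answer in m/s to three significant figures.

a_c = v²/r ⇒ v = √(a_c · r) = √(560 × 0.579) = √324.2 = 18.01 m/s.

18.0 m/s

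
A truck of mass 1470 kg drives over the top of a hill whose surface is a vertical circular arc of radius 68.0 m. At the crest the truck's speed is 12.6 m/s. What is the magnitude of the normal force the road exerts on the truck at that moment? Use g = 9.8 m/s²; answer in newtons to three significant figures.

At the crest the centripetal acceleration points downward (toward the centre of the arc), so mg − N = mv²/r.
N = m(g − v²/r) = 1470 × (9.8 − (12.6)²/68.0) = 1470 × (9.8 − 2.335) = 1470 × 7.465 = 10970 N.

11000 N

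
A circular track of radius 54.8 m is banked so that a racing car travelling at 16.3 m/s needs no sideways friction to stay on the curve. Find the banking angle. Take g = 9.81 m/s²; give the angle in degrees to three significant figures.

For a frictionless banked turn: horizontally N sinθ = mv²/r and vertically N cosθ = mg.
Dividing: tanθ = v²/(r g) = (16.3)²/(54.8 × 9.81) = 265.7/537.6 = 0.4942.
θ = arctan(0.4942) = 26.30°.

26.3°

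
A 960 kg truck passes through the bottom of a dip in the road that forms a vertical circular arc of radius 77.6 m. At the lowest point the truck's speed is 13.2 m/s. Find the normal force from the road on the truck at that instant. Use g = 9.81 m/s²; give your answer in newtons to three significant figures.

At the lowest point, N points up (toward the centre) and the weight mg points down (away from the centre), so the net inward force is N − mg = mv²/r.
N = m(v²/r + g) = 960 × ((13.2)²/77.6 + 9.81) = 960 × (2.245 + 9.81) = 960 × 12.06 = 11570 N.

11600 N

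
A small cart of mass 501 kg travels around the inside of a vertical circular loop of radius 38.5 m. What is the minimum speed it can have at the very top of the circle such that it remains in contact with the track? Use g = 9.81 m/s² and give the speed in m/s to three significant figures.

19.4 m/s

At the top, both weight mg and N point toward the centre: N + mg = mv²/r.
At minimum speed N → 0, so mg = mv_min²/r ⇒ v_min = √(g r) = √(9.81 × 38.5) = 19.43 m/s.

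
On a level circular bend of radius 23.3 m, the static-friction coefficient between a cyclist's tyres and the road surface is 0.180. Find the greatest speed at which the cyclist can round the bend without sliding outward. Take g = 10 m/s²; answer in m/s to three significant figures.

Friction provides the centripetal force on a flat curve. At maximum speed it is at its limiting value: μ_s m g = m v²/r.
Mass cancels: v_max = √(μ_s g r) = √(0.180 × 10.0 × 23.3) = √41.94 = 6.476 m/s.

6.48 m/s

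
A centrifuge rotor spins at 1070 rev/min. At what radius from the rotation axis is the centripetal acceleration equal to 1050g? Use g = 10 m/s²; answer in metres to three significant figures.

ω = 1070 rev/min × 2π/60 = 112.1 rad/s.
a_c = ω²r = 1050g ⇒ r = 1050 × 10.0 / (112.1)² = 10500/12560 = 0.8363 m.

0.836 m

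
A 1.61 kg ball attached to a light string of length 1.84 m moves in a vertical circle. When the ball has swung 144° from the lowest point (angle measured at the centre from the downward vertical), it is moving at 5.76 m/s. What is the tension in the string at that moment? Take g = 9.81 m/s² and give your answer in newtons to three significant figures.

16.3 N

Take the radial direction toward the centre of the circle as positive. The component of the weight along the string toward the centre is −mg cos φ (φ measured from the bottom), so Newton's second law along the string gives T − mg cos φ = m v²/r.
cos 144° = -0.8090, so T = m(v²/r + g cos φ) = 1.61 × ((5.76)²/1.84 + 9.81 × -0.8090) = 1.61 × (18.03 + (-7.936)) = 1.61 × 10.09 = 16.25 N.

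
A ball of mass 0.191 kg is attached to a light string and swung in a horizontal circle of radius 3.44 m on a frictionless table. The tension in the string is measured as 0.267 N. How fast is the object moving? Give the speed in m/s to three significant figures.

2.19 m/s

T = m v²/r ⇒ v = √(T r / m) = √(0.267 × 3.44 / 0.191) = √4.809 = 2.193 m/s.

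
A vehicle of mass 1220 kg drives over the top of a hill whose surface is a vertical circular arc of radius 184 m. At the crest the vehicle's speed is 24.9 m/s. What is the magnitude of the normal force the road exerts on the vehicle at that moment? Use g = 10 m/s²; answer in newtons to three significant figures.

8090 N

At the crest the centripetal acceleration points downward (toward the centre of the arc), so mg − N = mv²/r.
N = m(g − v²/r) = 1220 × (10.0 − (24.9)²/184) = 1220 × (10.0 − 3.370) = 1220 × 6.630 = 8089 N.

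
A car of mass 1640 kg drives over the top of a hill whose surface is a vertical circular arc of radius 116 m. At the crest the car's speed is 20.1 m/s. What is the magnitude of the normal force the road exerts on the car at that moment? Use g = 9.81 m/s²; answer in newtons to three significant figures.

At the crest the centripetal acceleration points downward (toward the centre of the arc), so mg − N = mv²/r.
N = m(g − v²/r) = 1640 × (9.81 − (20.1)²/116) = 1640 × (9.81 − 3.483) = 1640 × 6.327 = 10380 N.

10400 N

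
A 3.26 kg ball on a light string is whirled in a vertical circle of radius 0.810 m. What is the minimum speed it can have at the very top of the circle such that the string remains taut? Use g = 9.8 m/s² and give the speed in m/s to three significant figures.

2.82 m/s

At the top, both weight mg and T point toward the centre: T + mg = mv²/r.
At minimum speed T → 0, so mg = mv_min²/r ⇒ v_min = √(g r) = √(9.8 × 0.810) = 2.817 m/s.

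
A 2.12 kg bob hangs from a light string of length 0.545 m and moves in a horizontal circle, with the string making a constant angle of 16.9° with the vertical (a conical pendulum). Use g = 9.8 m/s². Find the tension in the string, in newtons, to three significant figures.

Vertically the bob has no acceleration, so T cosθ = mg.
T = mg/cosθ = 2.12 × 9.8 / cos 16.9° = 20.78/0.9568 = 21.71 N.

21.7 N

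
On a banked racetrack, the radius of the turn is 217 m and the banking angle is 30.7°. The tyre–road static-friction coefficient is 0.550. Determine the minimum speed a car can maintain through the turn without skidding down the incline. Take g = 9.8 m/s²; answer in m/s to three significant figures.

8.38 m/s

At the minimum speed, friction acts up the slope at its limiting value f = μN. Radially (horizontal, toward centre): N sinθ − μN cosθ = mv²/r. Vertically: N cosθ + μN sinθ = mg.
Dividing: v² = r g (sinθ − μcosθ)/(cosθ + μsinθ).
sinθ − μcosθ = 0.5105 − 0.550×0.8599 = 0.03762; cosθ + μsinθ = 0.8599 + 0.550×0.5105 = 1.141.
v² = 217 × 9.8 × 0.03762/1.141 = 70.15 m²/s², so v = 8.375 m/s.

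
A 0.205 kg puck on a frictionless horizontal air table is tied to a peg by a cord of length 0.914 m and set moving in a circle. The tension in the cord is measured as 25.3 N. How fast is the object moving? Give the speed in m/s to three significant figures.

T = m v²/r ⇒ v = √(T r / m) = √(25.3 × 0.914 / 0.205) = √112.8 = 10.62 m/s.

10.6 m/s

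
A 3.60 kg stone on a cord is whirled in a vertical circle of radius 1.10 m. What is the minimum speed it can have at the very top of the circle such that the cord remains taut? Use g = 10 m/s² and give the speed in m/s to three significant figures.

3.32 m/s

At the highest point the centre is directly below, so both the weight and T act inward: T + mg = mv²/r.
At minimum speed T → 0, so mg = mv_min²/r ⇒ v_min = √(g r) = √(10.0 × 1.10) = 3.317 m/s.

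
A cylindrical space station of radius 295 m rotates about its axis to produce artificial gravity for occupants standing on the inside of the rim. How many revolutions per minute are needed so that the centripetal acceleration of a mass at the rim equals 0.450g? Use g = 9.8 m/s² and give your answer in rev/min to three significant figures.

1.17 rev/min

Require ω²r = 0.450g, so ω = √(0.450 × 9.8/295) = 0.1223 rad/s.
In rev/min: ω × 60/(2π) = 0.1223 × 60/(2π) = 1.168 rev/min.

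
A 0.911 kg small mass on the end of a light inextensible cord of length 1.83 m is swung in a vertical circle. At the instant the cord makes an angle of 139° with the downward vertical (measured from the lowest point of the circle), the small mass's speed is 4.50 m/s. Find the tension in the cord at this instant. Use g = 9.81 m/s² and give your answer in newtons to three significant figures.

3.34 N

Take the radial direction toward the centre of the circle as positive. The component of the weight along the string toward the centre is −mg cos φ (φ measured from the bottom), so Newton's second law along the string gives T − mg cos φ = m v²/r.
cos 139° = -0.7547, so T = m(v²/r + g cos φ) = 0.911 × ((4.50)²/1.83 + 9.81 × -0.7547) = 0.911 × (11.07 + (-7.404)) = 0.911 × 3.662 = 3.336 N.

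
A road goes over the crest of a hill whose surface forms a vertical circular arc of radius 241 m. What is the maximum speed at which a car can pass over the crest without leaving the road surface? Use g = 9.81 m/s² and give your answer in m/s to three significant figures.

48.6 m/s

At the crest the centre of the circle is below the car, so the net downward (centripetal) force is mg − N = mv²/r.
The car leaves the road when N → 0, giving v_max = √(g r) = √(9.81 × 241) = 48.62 m/s.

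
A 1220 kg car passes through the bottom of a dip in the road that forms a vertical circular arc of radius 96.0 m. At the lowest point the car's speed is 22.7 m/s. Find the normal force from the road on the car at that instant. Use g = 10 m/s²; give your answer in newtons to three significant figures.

At the lowest point, N points up (toward the centre) and the weight mg points down (away from the centre), so the net inward force is N − mg = mv²/r.
N = m(v²/r + g) = 1220 × ((22.7)²/96.0 + 10.0) = 1220 × (5.368 + 10.0) = 1220 × 15.37 = 18750 N.

18700 N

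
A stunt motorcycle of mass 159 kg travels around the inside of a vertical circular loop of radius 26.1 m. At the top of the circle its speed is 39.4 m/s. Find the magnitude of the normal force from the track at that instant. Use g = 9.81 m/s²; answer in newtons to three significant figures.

7900 N

At the top, both N and the weight mg point inward (toward the centre), so N + mg = mv²/r.
N = m(v²/r − g) = 159 × ((39.4)²/26.1 − 9.81) = 159 × (59.48 − 9.81) = 159 × 49.67 = 7897 N.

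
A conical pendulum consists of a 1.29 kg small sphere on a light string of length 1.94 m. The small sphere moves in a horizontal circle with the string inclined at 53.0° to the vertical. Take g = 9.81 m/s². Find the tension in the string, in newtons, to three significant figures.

21.0 N

Vertically the bob has no acceleration, so T cosθ = mg.
T = mg/cosθ = 1.29 × 9.81 / cos 53.0° = 12.65/0.6018 = 21.03 N.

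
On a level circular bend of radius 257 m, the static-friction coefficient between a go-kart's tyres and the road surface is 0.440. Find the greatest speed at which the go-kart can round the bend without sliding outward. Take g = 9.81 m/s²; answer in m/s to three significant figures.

33.3 m/s

Friction provides the centripetal force on a flat curve. At maximum speed it is at its limiting value: μ_s m g = m v²/r.
Mass cancels: v_max = √(μ_s g r) = √(0.440 × 9.81 × 257) = √1109 = 33.31 m/s.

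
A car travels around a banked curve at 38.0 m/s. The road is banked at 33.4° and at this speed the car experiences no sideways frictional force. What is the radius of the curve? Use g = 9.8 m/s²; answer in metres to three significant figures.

223 m

Frictionless banking: tanθ = v²/(rg), so r = v²/(g tanθ).
r = (38.0)²/(9.8 × tan 33.4°) = 1444/(9.8 × 0.6594) = 1444/6.462 = 223.5 m.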